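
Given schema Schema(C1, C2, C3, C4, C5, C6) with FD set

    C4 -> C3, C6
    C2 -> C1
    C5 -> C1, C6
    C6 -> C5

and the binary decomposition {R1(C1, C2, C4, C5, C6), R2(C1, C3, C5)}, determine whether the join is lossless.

No

Common attributes: R1 ∩ R2 = {C1, C5}.
Closure of {C1, C5}: C5 → C1, C6 applies, adding C6. So (C1, C5)⁺ = {C1, C5, C6}.
The closure contains neither all of R1 = {C1, C2, C4, C5, C6} nor all of R2 = {C1, C3, C5}, so the common attributes are not a superkey of either fragment. The join is lossy.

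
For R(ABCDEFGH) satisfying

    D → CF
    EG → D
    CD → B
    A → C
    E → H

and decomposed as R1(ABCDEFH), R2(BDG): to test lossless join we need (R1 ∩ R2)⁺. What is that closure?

R1 ∩ R2 = {BD}.
D → CF applies, adding CF
Closure: {BCDF}.

BCDF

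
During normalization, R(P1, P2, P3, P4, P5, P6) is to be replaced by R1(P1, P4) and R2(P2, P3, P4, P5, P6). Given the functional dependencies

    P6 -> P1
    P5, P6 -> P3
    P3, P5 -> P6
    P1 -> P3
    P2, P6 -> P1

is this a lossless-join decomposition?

Common attributes: R1 ∩ R2 = {P4}.
No dependency enlarges {P4}, so (P4)⁺ = {P4}.
The closure contains neither all of R1 = {P1, P4} nor all of R2 = {P2, P3, P4, P5, P6}, so the common attributes are not a superkey of either fragment. The join is lossy.

No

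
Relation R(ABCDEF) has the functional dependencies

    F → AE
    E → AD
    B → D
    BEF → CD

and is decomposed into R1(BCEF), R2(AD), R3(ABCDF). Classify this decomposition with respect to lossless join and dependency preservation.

lossless but not dependency-preserving

Lossless test (chase): Rows 1 and 3 agree on F; apply F→AE and equate their AE entries. Rows 1 and 3 agree on E; apply E→AD and equate their AD entries. Row 1 is now all distinguished symbols — the join is lossless.
Dependency preservation: the restricted closure of {E} across the fragments never reaches {AD}, so E → AD cannot be enforced without a join — not preserved.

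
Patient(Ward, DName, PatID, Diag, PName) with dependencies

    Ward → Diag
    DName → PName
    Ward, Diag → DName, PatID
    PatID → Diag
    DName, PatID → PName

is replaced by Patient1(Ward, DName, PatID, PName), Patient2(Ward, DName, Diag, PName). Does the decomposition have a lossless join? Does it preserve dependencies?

lossless but not dependency-preserving

Lossless test: (Ward, DName, PName)⁺ = {Ward, DName, PatID, Diag, PName}, which contains all of one fragment — lossless.
Dependency preservation: the restricted closure of {PatID} across the fragments never reaches {Diag}, so PatID → Diag cannot be enforced without a join — not preserved.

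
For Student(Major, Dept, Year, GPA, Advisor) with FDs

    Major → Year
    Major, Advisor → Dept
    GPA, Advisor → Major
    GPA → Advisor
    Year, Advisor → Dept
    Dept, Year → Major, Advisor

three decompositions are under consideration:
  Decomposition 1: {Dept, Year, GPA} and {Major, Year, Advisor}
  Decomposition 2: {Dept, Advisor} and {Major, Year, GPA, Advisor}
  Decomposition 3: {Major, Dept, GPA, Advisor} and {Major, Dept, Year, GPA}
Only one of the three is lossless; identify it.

Decomposition 3

Decomposition 1: common = {Year}, closure = {Year} → lossy.
Decomposition 2: common = {Advisor}, closure = {Advisor} → lossy.
Decomposition 3: common = {Major, Dept, GPA}, closure = {Major, Dept, Year, GPA, Advisor} → lossless.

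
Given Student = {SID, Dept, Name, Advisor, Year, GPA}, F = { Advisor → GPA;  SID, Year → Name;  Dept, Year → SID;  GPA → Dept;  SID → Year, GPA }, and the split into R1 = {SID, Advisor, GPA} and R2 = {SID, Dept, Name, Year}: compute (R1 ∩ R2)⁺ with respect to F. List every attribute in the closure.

R1 ∩ R2 = {SID}.
SID → Year, GPA applies, adding Year, GPA
SID, Year → Name applies, adding Name
GPA → Dept applies, adding Dept
Closure: {SID, Dept, Name, Year, GPA}.

SID, Dept, Name, Year, GPA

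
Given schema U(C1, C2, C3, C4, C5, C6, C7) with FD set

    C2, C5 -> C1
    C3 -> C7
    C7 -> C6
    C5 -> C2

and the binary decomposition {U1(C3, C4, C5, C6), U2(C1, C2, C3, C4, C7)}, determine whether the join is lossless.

No

Common attributes: U1 ∩ U2 = {C3, C4}.
Closure of {C3, C4}: C3 → C7 applies, adding C7; C7 → C6 applies, adding C6. So (C3, C4)⁺ = {C3, C4, C6, C7}.
The closure contains neither all of U1 = {C3, C4, C5, C6} nor all of U2 = {C1, C2, C3, C4, C7}, so the common attributes are not a superkey of either fragment. The join is lossy.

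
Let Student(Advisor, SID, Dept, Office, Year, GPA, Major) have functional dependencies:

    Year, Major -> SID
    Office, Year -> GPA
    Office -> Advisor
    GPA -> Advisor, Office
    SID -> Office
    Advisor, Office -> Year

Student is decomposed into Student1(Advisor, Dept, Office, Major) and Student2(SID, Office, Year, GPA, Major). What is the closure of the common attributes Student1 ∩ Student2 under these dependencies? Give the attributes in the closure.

Student1 ∩ Student2 = {Office, Major}.
Office → Advisor applies, adding Advisor
Advisor, Office → Year applies, adding Year
Year, Major → SID applies, adding SID
Office, Year → GPA applies, adding GPA
Closure: {Advisor, SID, Office, Year, GPA, Major}.

Advisor, SID, Office, Year, GPA, Major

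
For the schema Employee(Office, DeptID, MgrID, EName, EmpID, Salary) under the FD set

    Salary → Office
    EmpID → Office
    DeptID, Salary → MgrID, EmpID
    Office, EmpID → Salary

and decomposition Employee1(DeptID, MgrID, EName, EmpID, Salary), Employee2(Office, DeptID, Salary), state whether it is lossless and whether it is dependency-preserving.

Lossless test: (DeptID, Salary)⁺ = {Office, DeptID, MgrID, EmpID, Salary}, which contains all of one fragment — lossless.
Dependency preservation: EmpID → Office; Office, EmpID → Salary are not contained in any single fragment, but the restricted closure of each left-hand side across the fragments still reaches the right-hand side; the remaining FDs each lie inside some fragment. All dependencies are preserved.

lossless and dependency-preserving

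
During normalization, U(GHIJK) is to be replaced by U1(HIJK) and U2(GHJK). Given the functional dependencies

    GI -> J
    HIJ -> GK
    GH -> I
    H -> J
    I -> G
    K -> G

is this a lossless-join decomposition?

Yes

Common attributes: U1 ∩ U2 = {HJK}.
Closure of {HJK}: K → G applies, adding G; GH → I applies, adding I. So (HJK)⁺ = {GHIJK}.
This closure contains every attribute of U1, so U1 ∩ U2 → U1. The join is lossless.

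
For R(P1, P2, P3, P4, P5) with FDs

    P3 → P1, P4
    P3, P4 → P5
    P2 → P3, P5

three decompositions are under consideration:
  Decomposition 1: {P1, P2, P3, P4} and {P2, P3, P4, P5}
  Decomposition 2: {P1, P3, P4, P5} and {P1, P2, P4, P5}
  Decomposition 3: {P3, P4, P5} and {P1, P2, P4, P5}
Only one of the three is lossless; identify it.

Decomposition 1: common = {P2, P3, P4}, closure = {P1, P2, P3, P4, P5} → lossless.
Decomposition 2: common = {P1, P4, P5}, closure = {P1, P4, P5} → lossy.
Decomposition 3: common = {P4, P5}, closure = {P4, P5} → lossy.

Decomposition 1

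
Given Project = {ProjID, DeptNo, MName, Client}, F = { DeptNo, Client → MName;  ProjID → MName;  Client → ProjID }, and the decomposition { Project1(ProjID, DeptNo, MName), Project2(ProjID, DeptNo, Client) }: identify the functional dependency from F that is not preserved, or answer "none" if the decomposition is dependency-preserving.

none

DeptNo, Client → MName: restricted closure across fragments reaches MName.
ProjID → MName lies within Project1.
Client → ProjID lies within Project2.
Every dependency is enforceable on the fragments, so the decomposition is dependency-preserving.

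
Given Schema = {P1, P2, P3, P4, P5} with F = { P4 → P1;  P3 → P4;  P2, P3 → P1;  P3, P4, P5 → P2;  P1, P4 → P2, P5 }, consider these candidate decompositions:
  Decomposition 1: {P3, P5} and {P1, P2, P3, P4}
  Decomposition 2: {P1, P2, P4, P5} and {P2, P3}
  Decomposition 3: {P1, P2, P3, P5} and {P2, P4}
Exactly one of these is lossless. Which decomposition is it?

Decomposition 1

Decomposition 1: common = {P3}, closure = {P1, P2, P3, P4, P5} → lossless.
Decomposition 2: common = {P2}, closure = {P2} → lossy.
Decomposition 3: common = {P2}, closure = {P2} → lossy.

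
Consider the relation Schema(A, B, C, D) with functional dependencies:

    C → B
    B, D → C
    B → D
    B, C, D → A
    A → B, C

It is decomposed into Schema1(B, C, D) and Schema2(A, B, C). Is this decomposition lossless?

Common attributes: Schema1 ∩ Schema2 = {B, C}.
Closure of {B, C}: B → D applies, adding D; B, C, D → A applies, adding A. So (B, C)⁺ = {A, B, C, D}.
This closure contains every attribute of Schema1, so Schema1 ∩ Schema2 → Schema1. The join is lossless.

Yes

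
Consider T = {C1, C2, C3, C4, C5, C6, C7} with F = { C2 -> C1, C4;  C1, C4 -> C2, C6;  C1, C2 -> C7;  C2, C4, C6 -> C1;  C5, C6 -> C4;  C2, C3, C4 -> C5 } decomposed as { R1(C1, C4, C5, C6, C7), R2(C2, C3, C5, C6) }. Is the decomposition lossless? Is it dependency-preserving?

Lossless test: (C5, C6)⁺ = {C4, C5, C6}, which is a superkey of neither fragment — lossy.
Dependency preservation: the restricted closure of {C2} across the fragments never reaches {C1, C4}, so C2 → C1, C4 cannot be enforced without a join — not preserved.

lossy and not dependency-preserving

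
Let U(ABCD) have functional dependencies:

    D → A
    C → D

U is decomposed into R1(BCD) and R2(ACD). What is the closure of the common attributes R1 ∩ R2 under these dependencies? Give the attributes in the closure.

ACD

R1 ∩ R2 = {CD}.
D → A applies, adding A
Closure: {ACD}.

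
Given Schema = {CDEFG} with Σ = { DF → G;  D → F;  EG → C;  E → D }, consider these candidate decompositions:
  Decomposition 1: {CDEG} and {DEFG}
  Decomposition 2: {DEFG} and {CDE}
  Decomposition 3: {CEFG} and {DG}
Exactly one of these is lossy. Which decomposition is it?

Decomposition 1: common = {DEG}, closure = {CDEFG} → lossless.
Decomposition 2: common = {DE}, closure = {CDEFG} → lossless.
Decomposition 3: common = {G}, closure = {G} → lossy.

Decomposition 3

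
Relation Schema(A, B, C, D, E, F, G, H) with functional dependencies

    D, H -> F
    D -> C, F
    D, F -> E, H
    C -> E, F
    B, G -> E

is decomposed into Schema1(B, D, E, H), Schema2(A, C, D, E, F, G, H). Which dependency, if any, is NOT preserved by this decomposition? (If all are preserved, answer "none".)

B, G -> E

Check B, G → E: no single fragment contains all of {B, E, G}, and the restricted closure of {B, G} across the fragments never reaches {E}.
D, H → F is preserved.
D → C, F is preserved.
D, F → E, H is preserved.
C → E, F is preserved.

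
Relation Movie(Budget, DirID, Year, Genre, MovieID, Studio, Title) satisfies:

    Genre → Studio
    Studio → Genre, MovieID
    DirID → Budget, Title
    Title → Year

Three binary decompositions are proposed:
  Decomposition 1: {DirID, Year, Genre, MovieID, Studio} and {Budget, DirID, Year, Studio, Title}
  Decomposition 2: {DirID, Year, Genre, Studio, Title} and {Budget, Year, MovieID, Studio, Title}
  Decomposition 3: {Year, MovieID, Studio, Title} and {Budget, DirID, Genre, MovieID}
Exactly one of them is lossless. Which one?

Decomposition 1: common = {DirID, Year, Studio}, closure = {Budget, DirID, Year, Genre, MovieID, Studio, Title} → lossless.
Decomposition 2: common = {Year, Studio, Title}, closure = {Year, Genre, MovieID, Studio, Title} → lossy.
Decomposition 3: common = {MovieID}, closure = {MovieID} → lossy.

Decomposition 1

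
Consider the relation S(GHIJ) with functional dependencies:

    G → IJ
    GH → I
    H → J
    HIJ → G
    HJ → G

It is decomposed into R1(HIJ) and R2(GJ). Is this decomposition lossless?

Common attributes: R1 ∩ R2 = {J}.
No dependency enlarges {J}, so (J)⁺ = {J}.
The closure contains neither all of R1 = {HIJ} nor all of R2 = {GJ}, so the common attributes are not a superkey of either fragment. The join is lossy.

No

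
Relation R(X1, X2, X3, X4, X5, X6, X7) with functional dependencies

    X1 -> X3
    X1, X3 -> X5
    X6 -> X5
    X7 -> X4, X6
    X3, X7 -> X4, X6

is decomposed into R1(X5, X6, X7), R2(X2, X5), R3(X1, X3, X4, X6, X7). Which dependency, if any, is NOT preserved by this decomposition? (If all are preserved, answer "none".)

Check X1, X3 → X5: no single fragment contains all of {X1, X3, X5}, and the restricted closure of {X1, X3} across the fragments never reaches {X5}.
X1 → X3 is preserved.
X6 → X5 is preserved.
X7 → X4, X6 is preserved.
X3, X7 → X4, X6 is preserved.

X1, X3 -> X5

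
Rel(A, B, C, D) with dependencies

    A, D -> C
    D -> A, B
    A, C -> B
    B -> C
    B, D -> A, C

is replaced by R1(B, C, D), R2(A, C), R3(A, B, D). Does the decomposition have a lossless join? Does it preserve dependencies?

lossless but not dependency-preserving

Lossless test (chase): Rows 1 and 3 agree on D; apply D→A, B and equate their A, B entries. Rows 1 and 2 agree on A, C; apply A, C→B and equate their B entries. Rows 1 and 3 agree on B; apply B→C and equate their C entries. Row 1 is now all distinguished symbols — the join is lossless.
Dependency preservation: the restricted closure of {A, C} across the fragments never reaches {B}, so A, C → B cannot be enforced without a join — not preserved.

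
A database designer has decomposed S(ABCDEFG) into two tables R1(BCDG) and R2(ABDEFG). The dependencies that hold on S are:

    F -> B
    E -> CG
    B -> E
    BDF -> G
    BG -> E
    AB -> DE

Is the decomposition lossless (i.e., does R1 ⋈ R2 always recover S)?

Yes

Common attributes: R1 ∩ R2 = {BDG}.
Closure of {BDG}: B → E applies, adding E; E → CG applies, adding C. So (BDG)⁺ = {BCDEG}.
This closure contains every attribute of R1, so R1 ∩ R2 → R1. The join is lossless.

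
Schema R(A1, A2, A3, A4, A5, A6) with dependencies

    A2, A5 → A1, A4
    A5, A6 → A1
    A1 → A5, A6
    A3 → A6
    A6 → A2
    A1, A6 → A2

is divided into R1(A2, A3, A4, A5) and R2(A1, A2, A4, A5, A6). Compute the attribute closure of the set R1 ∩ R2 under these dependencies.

R1 ∩ R2 = {A2, A4, A5}.
A2, A5 → A1, A4 applies, adding A1
A1 → A5, A6 applies, adding A6
Closure: {A1, A2, A4, A5, A6}.

A1, A2, A4, A5, A6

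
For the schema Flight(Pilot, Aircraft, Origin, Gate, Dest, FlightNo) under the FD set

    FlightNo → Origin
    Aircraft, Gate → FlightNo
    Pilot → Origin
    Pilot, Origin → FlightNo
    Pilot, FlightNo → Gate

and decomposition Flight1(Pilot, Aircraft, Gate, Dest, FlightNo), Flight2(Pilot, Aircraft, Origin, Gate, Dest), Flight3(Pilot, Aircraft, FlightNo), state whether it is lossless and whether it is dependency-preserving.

lossless but not dependency-preserving

Lossless test (chase): Rows 1 and 3 agree on FlightNo; apply FlightNo→Origin and equate their Origin entries. Rows 1 and 2 agree on Aircraft, Gate; apply Aircraft, Gate→FlightNo and equate their FlightNo entries. Rows 1 and 2 agree on Pilot; apply Pilot→Origin and equate their Origin entries. Rows 1 and 3 agree on Pilot, FlightNo; apply Pilot, FlightNo→Gate and equate their Gate entries. Row 1 is now all distinguished symbols — the join is lossless.
Dependency preservation: the restricted closure of {FlightNo} across the fragments never reaches {Origin}, so FlightNo → Origin cannot be enforced without a join — not preserved.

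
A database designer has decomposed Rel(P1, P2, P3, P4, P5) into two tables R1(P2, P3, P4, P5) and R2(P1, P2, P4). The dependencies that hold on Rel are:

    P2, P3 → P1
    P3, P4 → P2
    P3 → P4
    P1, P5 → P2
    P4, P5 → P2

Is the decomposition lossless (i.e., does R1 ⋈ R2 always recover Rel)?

No

Common attributes: R1 ∩ R2 = {P2, P4}.
No dependency enlarges {P2, P4}, so (P2, P4)⁺ = {P2, P4}.
The closure contains neither all of R1 = {P2, P3, P4, P5} nor all of R2 = {P1, P2, P4}, so the common attributes are not a superkey of either fragment. The join is lossy.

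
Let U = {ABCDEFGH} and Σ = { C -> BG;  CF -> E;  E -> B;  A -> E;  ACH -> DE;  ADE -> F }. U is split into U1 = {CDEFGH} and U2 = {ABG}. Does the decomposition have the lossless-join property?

No

Common attributes: U1 ∩ U2 = {G}.
No dependency enlarges {G}, so (G)⁺ = {G}.
The closure contains neither all of U1 = {CDEFGH} nor all of U2 = {ABG}, so the common attributes are not a superkey of either fragment. The join is lossy.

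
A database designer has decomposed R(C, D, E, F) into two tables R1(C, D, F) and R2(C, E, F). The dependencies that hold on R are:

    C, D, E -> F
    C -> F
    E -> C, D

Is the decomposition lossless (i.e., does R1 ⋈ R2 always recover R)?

Common attributes: R1 ∩ R2 = {C, F}.
No dependency enlarges {C, F}, so (C, F)⁺ = {C, F}.
The closure contains neither all of R1 = {C, D, F} nor all of R2 = {C, E, F}, so the common attributes are not a superkey of either fragment. The join is lossy.

No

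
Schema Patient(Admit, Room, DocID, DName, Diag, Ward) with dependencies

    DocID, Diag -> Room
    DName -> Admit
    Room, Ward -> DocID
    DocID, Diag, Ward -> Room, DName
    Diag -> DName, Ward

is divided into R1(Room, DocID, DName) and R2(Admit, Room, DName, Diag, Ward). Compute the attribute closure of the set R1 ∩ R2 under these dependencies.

R1 ∩ R2 = {Room, DName}.
DName → Admit applies, adding Admit
Closure: {Admit, Room, DName}.

Admit, Room, DName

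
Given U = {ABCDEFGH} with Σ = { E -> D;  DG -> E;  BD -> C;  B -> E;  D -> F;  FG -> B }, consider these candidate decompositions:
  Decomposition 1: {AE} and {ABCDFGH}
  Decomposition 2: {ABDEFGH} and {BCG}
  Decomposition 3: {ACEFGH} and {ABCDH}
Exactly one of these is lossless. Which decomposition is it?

Decomposition 1: common = {A}, closure = {A} → lossy.
Decomposition 2: common = {BG}, closure = {BCDEFG} → lossless.
Decomposition 3: common = {ACH}, closure = {ACH} → lossy.

Decomposition 2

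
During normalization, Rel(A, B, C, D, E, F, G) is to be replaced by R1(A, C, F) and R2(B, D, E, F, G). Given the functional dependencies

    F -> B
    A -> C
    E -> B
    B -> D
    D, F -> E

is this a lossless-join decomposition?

No

Common attributes: R1 ∩ R2 = {F}.
Closure of {F}: F → B applies, adding B; B → D applies, adding D; D, F → E applies, adding E. So (F)⁺ = {B, D, E, F}.
The closure contains neither all of R1 = {A, C, F} nor all of R2 = {B, D, E, F, G}, so the common attributes are not a superkey of either fragment. The join is lossy.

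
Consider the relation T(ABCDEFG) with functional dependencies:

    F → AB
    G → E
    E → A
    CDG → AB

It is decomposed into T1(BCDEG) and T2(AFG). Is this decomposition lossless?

No

Common attributes: T1 ∩ T2 = {G}.
Closure of {G}: G → E applies, adding E; E → A applies, adding A. So (G)⁺ = {AEG}.
The closure contains neither all of T1 = {BCDEG} nor all of T2 = {AFG}, so the common attributes are not a superkey of either fragment. The join is lossy.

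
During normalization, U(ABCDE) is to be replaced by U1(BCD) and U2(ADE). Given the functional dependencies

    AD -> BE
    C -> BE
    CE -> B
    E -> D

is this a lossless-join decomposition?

Common attributes: U1 ∩ U2 = {D}.
No dependency enlarges {D}, so (D)⁺ = {D}.
The closure contains neither all of U1 = {BCD} nor all of U2 = {ADE}, so the common attributes are not a superkey of either fragment. The join is lossy.

No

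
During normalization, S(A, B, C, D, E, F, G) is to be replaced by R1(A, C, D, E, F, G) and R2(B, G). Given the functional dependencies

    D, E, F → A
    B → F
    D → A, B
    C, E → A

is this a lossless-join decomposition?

No

Common attributes: R1 ∩ R2 = {G}.
No dependency enlarges {G}, so (G)⁺ = {G}.
The closure contains neither all of R1 = {A, C, D, E, F, G} nor all of R2 = {B, G}, so the common attributes are not a superkey of either fragment. The join is lossy.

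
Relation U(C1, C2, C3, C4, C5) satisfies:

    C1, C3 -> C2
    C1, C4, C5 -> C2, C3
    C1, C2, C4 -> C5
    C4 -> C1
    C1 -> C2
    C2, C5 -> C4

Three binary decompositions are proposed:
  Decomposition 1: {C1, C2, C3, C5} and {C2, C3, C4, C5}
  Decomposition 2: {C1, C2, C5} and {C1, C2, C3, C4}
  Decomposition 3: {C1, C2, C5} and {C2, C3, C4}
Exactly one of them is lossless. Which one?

Decomposition 1

Decomposition 1: common = {C2, C3, C5}, closure = {C1, C2, C3, C4, C5} → lossless.
Decomposition 2: common = {C1, C2}, closure = {C1, C2} → lossy.
Decomposition 3: common = {C2}, closure = {C2} → lossy.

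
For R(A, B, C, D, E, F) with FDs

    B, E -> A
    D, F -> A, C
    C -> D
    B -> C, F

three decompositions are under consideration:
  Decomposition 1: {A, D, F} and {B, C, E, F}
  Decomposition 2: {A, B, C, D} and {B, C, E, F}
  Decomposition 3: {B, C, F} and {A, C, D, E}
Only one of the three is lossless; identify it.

Decomposition 2

Decomposition 1: common = {F}, closure = {F} → lossy.
Decomposition 2: common = {B, C}, closure = {A, B, C, D, F} → lossless.
Decomposition 3: common = {C}, closure = {C, D} → lossy.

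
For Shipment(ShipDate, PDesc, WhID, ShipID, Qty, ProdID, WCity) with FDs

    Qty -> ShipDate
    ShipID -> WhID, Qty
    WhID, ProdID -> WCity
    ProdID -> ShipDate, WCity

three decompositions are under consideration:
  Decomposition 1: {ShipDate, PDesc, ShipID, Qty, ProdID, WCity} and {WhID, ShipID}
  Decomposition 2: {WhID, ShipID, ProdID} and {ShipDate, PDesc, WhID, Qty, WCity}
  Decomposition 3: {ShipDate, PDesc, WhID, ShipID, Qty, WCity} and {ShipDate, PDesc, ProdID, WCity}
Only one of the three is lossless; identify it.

Decomposition 1

Decomposition 1: common = {ShipID}, closure = {ShipDate, WhID, ShipID, Qty} → lossless.
Decomposition 2: common = {WhID}, closure = {WhID} → lossy.
Decomposition 3: common = {ShipDate, PDesc, WCity}, closure = {ShipDate, PDesc, WCity} → lossy.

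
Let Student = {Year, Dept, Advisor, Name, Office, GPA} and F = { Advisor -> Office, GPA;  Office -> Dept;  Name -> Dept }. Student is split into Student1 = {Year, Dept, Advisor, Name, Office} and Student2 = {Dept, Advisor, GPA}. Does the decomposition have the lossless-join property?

Yes

Common attributes: Student1 ∩ Student2 = {Dept, Advisor}.
Closure of {Dept, Advisor}: Advisor → Office, GPA applies, adding Office, GPA. So (Dept, Advisor)⁺ = {Dept, Advisor, Office, GPA}.
This closure contains every attribute of Student2, so Student1 ∩ Student2 → Student2. The join is lossless.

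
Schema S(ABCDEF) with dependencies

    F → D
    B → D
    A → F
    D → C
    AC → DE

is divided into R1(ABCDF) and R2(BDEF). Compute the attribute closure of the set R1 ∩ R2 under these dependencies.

R1 ∩ R2 = {BDF}.
D → C applies, adding C
Closure: {BCDF}.

BCDF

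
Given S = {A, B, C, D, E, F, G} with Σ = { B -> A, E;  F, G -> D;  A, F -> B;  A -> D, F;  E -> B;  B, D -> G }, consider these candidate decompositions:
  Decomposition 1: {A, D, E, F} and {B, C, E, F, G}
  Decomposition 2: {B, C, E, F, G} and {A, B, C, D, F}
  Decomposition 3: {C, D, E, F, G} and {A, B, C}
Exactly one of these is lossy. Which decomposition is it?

Decomposition 1: common = {E, F}, closure = {A, B, D, E, F, G} → lossless.
Decomposition 2: common = {B, C, F}, closure = {A, B, C, D, E, F, G} → lossless.
Decomposition 3: common = {C}, closure = {C} → lossy.

Decomposition 3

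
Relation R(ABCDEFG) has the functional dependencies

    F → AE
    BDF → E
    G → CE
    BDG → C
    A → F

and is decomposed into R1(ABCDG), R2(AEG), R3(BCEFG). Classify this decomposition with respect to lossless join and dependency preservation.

lossy and not dependency-preserving

Lossless test (chase): Rows 1 and 2 agree on G; apply G→CE and equate their CE entries. Rows 1 and 2 agree on A; apply A→F and equate their F entries. No row becomes fully distinguished — the join is lossy.
Dependency preservation: the restricted closure of {F} across the fragments never reaches {AE}, so F → AE cannot be enforced without a join — not preserved.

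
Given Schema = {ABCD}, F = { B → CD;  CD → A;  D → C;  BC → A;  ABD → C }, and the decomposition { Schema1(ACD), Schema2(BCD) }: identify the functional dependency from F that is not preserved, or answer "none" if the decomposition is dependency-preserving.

none

B → CD lies within Schema2.
CD → A lies within Schema1.
D → C lies within Schema1.
BC → A: restricted closure across fragments reaches A.
ABD → C: restricted closure across fragments reaches C.
Every dependency is enforceable on the fragments, so the decomposition is dependency-preserving.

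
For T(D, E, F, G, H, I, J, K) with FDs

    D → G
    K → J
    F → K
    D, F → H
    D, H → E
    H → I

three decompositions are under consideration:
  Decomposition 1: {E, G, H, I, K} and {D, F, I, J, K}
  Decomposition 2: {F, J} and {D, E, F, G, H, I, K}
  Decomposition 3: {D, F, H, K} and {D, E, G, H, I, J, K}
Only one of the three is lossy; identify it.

Decomposition 1: common = {I, K}, closure = {I, J, K} → lossy.
Decomposition 2: common = {F}, closure = {F, J, K} → lossless.
Decomposition 3: common = {D, H, K}, closure = {D, E, G, H, I, J, K} → lossless.

Decomposition 1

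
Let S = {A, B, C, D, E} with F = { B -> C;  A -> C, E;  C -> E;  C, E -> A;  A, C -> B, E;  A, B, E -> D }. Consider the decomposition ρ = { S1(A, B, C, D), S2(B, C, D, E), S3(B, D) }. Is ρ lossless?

Chase test. Columns are A, B, C, D, E; row i has aⱼ where attribute j ∈ Si, else bᵢⱼ.
Initial tableau (one row per fragment):
  row 1: a1 a2 a3 a4 b15
  row 2: b21 a2 a3 a4 a5
  row 3: b31 a2 b33 a4 b35
Rows 1 and 3 agree on B; apply B→C and equate their C entries.
Rows 1 and 2 agree on C; apply C→E and equate their E entries.
Rows 1 and 3 agree on C; apply C→E and equate their E entries.
Rows 1 and 2 agree on C, E; apply C, E→A and equate their A entries.
Rows 1 and 3 agree on C, E; apply C, E→A and equate their A entries.
Row 1 is now all distinguished symbols — the join is lossless.

Yes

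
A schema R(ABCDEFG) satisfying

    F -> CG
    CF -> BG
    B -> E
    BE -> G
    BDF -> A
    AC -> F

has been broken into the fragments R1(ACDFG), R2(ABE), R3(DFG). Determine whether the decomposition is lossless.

No

Chase test. Columns are ABCDEFG; row i has aⱼ where attribute j ∈ Ri, else bᵢⱼ.
Initial tableau (one row per fragment):
  row 1: a1 b12 a3 a4 b15 a6 a7
  row 2: a1 a2 b23 b24 a5 b26 b27
  row 3: b31 b32 b33 a4 b35 a6 a7
Rows 1 and 3 agree on F; apply F→CG and equate their CG entries.
Rows 1 and 3 agree on CF; apply CF→BG and equate their BG entries.
Rows 1 and 3 agree on B; apply B→E and equate their E entries.
Rows 1 and 3 agree on BDF; apply BDF→A and equate their A entries.
No row becomes fully distinguished — the join is lossy.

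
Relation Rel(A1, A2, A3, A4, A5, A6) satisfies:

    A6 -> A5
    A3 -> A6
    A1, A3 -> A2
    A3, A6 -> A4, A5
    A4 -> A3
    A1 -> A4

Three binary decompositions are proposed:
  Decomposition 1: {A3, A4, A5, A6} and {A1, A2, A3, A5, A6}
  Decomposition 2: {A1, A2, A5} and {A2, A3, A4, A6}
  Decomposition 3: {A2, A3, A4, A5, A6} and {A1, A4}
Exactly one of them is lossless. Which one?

Decomposition 1: common = {A3, A5, A6}, closure = {A3, A4, A5, A6} → lossless.
Decomposition 2: common = {A2}, closure = {A2} → lossy.
Decomposition 3: common = {A4}, closure = {A3, A4, A5, A6} → lossy.

Decomposition 1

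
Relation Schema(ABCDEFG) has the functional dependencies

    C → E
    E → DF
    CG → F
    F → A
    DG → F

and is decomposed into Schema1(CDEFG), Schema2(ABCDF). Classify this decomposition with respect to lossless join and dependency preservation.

lossy but dependency-preserving

Lossless test: (CDF)⁺ = {ACDEF}, which is a superkey of neither fragment — lossy.
Dependency preservation: every FD's attributes lie within a single fragment, so each can be enforced locally — preserved.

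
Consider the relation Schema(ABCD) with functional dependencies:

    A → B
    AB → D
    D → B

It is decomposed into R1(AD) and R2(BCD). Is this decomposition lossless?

No

Common attributes: R1 ∩ R2 = {D}.
Closure of {D}: D → B applies, adding B. So (D)⁺ = {BD}.
The closure contains neither all of R1 = {AD} nor all of R2 = {BCD}, so the common attributes are not a superkey of either fragment. The join is lossy.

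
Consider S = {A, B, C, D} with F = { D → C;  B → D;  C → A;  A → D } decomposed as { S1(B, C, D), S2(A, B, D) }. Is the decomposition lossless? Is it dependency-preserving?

lossless and dependency-preserving

Lossless test: (B, D)⁺ = {A, B, C, D}, which contains all of one fragment — lossless.
Dependency preservation: C → A is not contained in any single fragment, but the restricted closure of its left-hand side across the fragments still reaches the right-hand side; the remaining FDs each lie inside some fragment. All dependencies are preserved.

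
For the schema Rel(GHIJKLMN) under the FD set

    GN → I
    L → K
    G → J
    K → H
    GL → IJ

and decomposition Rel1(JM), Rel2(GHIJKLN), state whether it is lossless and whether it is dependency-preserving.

Lossless test: (J)⁺ = {J}, which is a superkey of neither fragment — lossy.
Dependency preservation: every FD's attributes lie within a single fragment, so each can be enforced locally — preserved.

lossy but dependency-preserving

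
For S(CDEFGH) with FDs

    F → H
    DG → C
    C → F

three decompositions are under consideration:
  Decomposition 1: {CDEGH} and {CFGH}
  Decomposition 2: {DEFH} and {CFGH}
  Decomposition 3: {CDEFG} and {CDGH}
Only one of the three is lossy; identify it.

Decomposition 1: common = {CGH}, closure = {CFGH} → lossless.
Decomposition 2: common = {FH}, closure = {FH} → lossy.
Decomposition 3: common = {CDG}, closure = {CDFGH} → lossless.

Decomposition 2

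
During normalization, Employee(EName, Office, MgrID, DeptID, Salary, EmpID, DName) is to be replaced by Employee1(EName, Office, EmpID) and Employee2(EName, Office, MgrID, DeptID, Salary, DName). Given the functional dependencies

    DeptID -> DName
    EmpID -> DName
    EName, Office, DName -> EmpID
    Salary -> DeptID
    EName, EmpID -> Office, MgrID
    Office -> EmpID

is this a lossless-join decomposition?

Yes

Common attributes: Employee1 ∩ Employee2 = {EName, Office}.
Closure of {EName, Office}: Office → EmpID applies, adding EmpID; EmpID → DName applies, adding DName; EName, EmpID → Office, MgrID applies, adding MgrID. So (EName, Office)⁺ = {EName, Office, MgrID, EmpID, DName}.
This closure contains every attribute of Employee1, so Employee1 ∩ Employee2 → Employee1. The join is lossless.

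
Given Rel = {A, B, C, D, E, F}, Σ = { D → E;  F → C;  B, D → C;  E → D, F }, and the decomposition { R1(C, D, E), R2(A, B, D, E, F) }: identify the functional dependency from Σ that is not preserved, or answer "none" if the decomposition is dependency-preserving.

F → C

Check F → C: no single fragment contains all of {C, F}, and the restricted closure of {F} across the fragments never reaches {C}.
D → E is preserved.
B, D → C is preserved.
E → D, F is preserved.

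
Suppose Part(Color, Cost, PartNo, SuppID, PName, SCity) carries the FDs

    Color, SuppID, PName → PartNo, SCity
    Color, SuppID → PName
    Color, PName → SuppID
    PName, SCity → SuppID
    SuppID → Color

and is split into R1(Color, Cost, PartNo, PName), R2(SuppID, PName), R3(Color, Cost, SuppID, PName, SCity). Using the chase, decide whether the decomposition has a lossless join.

Chase test. Columns are Color, Cost, PartNo, SuppID, PName, SCity; row i has aⱼ where attribute j ∈ Ri, else bᵢⱼ.
Initial tableau (one row per fragment):
  row 1: a1 a2 a3 b14 a5 b16
  row 2: b21 b22 b23 a4 a5 b26
  row 3: a1 a2 b33 a4 a5 a6
Rows 1 and 3 agree on Color, PName; apply Color, PName→SuppID and equate their SuppID entries.
Rows 1 and 2 agree on SuppID; apply SuppID→Color and equate their Color entries.
Rows 1 and 2 agree on Color, SuppID, PName; apply Color, SuppID, PName→PartNo, SCity and equate their PartNo, SCity entries.
Rows 1 and 3 agree on Color, SuppID, PName; apply Color, SuppID, PName→PartNo, SCity and equate their PartNo, SCity entries.
Row 1 is now all distinguished symbols — the join is lossless.

Yes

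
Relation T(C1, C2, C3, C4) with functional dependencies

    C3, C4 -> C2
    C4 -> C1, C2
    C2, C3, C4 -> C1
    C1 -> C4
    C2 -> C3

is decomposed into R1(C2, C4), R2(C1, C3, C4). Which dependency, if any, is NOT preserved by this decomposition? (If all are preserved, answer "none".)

C2 -> C3

Check C2 → C3: no single fragment contains all of {C2, C3}, and the restricted closure of {C2} across the fragments never reaches {C3}.
C3, C4 → C2 is preserved.
C4 → C1, C2 is preserved.
C2, C3, C4 → C1 is preserved.
C1 → C4 is preserved.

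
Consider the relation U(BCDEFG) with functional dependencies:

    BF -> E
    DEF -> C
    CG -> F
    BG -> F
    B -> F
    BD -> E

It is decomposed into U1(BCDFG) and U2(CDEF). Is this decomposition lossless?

No

Common attributes: U1 ∩ U2 = {CDF}.
No dependency enlarges {CDF}, so (CDF)⁺ = {CDF}.
The closure contains neither all of U1 = {BCDFG} nor all of U2 = {CDEF}, so the common attributes are not a superkey of either fragment. The join is lossy.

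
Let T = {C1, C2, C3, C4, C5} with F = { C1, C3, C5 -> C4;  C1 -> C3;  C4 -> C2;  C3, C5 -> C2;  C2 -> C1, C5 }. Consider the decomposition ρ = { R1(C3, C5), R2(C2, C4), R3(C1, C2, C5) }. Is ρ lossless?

No

Chase test. Columns are C1, C2, C3, C4, C5; row i has aⱼ where attribute j ∈ Ri, else bᵢⱼ.
Initial tableau (one row per fragment):
  row 1: b11 b12 a3 b14 a5
  row 2: b21 a2 b23 a4 b25
  row 3: a1 a2 b33 b34 a5
Rows 2 and 3 agree on C2; apply C2→C1, C5 and equate their C1, C5 entries.
Rows 2 and 3 agree on C1; apply C1→C3 and equate their C3 entries.
Rows 2 and 3 agree on C1, C3, C5; apply C1, C3, C5→C4 and equate their C4 entries.
No row becomes fully distinguished — the join is lossy.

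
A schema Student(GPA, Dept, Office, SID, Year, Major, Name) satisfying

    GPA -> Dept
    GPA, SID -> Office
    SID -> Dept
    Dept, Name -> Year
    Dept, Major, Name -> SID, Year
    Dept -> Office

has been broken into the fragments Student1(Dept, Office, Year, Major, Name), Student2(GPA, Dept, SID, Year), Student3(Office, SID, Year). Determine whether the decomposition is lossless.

No

Chase test. Columns are GPA, Dept, Office, SID, Year, Major, Name; row i has aⱼ where attribute j ∈ Studenti, else bᵢⱼ.
Initial tableau (one row per fragment):
  row 1: b11 a2 a3 b14 a5 a6 a7
  row 2: a1 a2 b23 a4 a5 b26 b27
  row 3: b31 b32 a3 a4 a5 b36 b37
Rows 2 and 3 agree on SID; apply SID→Dept and equate their Dept entries.
Rows 1 and 2 agree on Dept; apply Dept→Office and equate their Office entries.
No row becomes fully distinguished — the join is lossy.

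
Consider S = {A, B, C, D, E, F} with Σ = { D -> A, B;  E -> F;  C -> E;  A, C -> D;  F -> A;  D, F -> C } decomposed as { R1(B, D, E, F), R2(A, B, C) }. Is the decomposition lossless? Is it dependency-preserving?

lossy and not dependency-preserving

Lossless test: (B)⁺ = {B}, which is a superkey of neither fragment — lossy.
Dependency preservation: the restricted closure of {D} across the fragments never reaches {A, B}, so D → A, B cannot be enforced without a join — not preserved.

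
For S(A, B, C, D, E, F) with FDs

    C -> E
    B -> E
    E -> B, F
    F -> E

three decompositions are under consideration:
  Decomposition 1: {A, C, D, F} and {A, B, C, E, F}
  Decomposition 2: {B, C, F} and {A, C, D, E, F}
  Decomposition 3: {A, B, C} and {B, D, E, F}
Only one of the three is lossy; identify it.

Decomposition 3

Decomposition 1: common = {A, C, F}, closure = {A, B, C, E, F} → lossless.
Decomposition 2: common = {C, F}, closure = {B, C, E, F} → lossless.
Decomposition 3: common = {B}, closure = {B, E, F} → lossy.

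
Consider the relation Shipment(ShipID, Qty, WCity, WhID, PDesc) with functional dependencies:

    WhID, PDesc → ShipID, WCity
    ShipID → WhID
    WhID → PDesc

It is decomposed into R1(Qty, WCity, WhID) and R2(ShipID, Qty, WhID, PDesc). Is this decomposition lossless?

Common attributes: R1 ∩ R2 = {Qty, WhID}.
Closure of {Qty, WhID}: WhID → PDesc applies, adding PDesc; WhID, PDesc → ShipID, WCity applies, adding ShipID, WCity. So (Qty, WhID)⁺ = {ShipID, Qty, WCity, WhID, PDesc}.
This closure contains every attribute of R1, so R1 ∩ R2 → R1. The join is lossless.

Yes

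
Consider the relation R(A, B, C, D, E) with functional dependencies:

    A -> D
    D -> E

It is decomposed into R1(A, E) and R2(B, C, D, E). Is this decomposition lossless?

Common attributes: R1 ∩ R2 = {E}.
No dependency enlarges {E}, so (E)⁺ = {E}.
The closure contains neither all of R1 = {A, E} nor all of R2 = {B, C, D, E}, so the common attributes are not a superkey of either fragment. The join is lossy.

No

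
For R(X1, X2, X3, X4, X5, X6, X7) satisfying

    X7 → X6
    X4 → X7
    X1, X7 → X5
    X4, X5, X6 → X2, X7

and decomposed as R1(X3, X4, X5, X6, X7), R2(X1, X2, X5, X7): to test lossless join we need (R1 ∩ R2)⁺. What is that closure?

R1 ∩ R2 = {X5, X7}.
X7 → X6 applies, adding X6
Closure: {X5, X6, X7}.

X5, X6, X7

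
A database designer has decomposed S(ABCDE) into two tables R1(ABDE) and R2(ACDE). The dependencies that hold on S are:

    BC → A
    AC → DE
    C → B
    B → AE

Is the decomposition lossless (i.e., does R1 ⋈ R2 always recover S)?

Common attributes: R1 ∩ R2 = {ADE}.
No dependency enlarges {ADE}, so (ADE)⁺ = {ADE}.
The closure contains neither all of R1 = {ABDE} nor all of R2 = {ACDE}, so the common attributes are not a superkey of either fragment. The join is lossy.

No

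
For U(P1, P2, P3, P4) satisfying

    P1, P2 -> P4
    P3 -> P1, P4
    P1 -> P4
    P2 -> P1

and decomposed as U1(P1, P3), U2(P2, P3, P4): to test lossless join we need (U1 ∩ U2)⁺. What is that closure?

U1 ∩ U2 = {P3}.
P3 → P1, P4 applies, adding P1, P4
Closure: {P1, P3, P4}.

P1, P3, P4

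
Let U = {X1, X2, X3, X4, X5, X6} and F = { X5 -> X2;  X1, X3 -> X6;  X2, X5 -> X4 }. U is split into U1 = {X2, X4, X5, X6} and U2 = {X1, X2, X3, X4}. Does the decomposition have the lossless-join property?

No

Common attributes: U1 ∩ U2 = {X2, X4}.
No dependency enlarges {X2, X4}, so (X2, X4)⁺ = {X2, X4}.
The closure contains neither all of U1 = {X2, X4, X5, X6} nor all of U2 = {X1, X2, X3, X4}, so the common attributes are not a superkey of either fragment. The join is lossy.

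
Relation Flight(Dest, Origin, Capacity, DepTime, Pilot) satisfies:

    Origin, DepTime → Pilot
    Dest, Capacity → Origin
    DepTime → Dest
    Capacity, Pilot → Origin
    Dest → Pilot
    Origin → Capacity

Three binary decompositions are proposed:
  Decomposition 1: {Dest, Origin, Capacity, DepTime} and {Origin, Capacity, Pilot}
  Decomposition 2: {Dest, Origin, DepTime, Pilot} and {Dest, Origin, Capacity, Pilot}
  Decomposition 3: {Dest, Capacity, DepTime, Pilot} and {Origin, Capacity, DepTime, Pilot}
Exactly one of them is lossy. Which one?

Decomposition 1

Decomposition 1: common = {Origin, Capacity}, closure = {Origin, Capacity} → lossy.
Decomposition 2: common = {Dest, Origin, Pilot}, closure = {Dest, Origin, Capacity, Pilot} → lossless.
Decomposition 3: common = {Capacity, DepTime, Pilot}, closure = {Dest, Origin, Capacity, DepTime, Pilot} → lossless.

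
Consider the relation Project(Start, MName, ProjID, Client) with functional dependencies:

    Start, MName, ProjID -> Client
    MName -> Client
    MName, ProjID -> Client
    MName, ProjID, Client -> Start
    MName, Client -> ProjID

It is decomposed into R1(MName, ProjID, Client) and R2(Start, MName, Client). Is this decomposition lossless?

Yes

Common attributes: R1 ∩ R2 = {MName, Client}.
Closure of {MName, Client}: MName, Client → ProjID applies, adding ProjID; MName, ProjID, Client → Start applies, adding Start. So (MName, Client)⁺ = {Start, MName, ProjID, Client}.
This closure contains every attribute of R1, so R1 ∩ R2 → R1. The join is lossless.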